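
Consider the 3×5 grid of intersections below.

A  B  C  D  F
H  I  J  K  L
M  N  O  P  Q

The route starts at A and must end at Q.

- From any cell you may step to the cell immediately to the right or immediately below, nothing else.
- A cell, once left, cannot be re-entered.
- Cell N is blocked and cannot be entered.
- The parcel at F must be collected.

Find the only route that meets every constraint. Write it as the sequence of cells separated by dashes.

Moves only go right or down, so the column and row indices never decrease.
Route from A: 4× right (reaching F), 2× down (reaching Q) — 6 moves in all.
Check: all required cells visited.

A - B - C - D - F - L - Q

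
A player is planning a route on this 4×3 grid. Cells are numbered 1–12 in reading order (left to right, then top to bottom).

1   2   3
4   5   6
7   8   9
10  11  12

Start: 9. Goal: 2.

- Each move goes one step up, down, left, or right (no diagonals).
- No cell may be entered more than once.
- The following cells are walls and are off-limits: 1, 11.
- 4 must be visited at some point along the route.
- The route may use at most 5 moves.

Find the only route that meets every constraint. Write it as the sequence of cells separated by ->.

The budget equals the shortest possible length, so every move has to be on a shortest route through the required cells.
Route from 9: left 2 to 7, up 1 to 4, right 1 to 5, up 1 to 2 — 5 moves in all.
Check: all required cells visited; 5 ≤ 5 moves.

9 -> 8 -> 7 -> 4 -> 5 -> 2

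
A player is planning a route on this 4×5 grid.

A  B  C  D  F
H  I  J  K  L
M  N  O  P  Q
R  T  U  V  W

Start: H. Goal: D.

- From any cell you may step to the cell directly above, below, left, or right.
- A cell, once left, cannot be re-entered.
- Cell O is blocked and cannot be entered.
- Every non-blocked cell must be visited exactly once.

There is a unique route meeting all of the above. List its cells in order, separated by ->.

Need to visit all 19 open cells exactly once, starting at H and ending at D.
Cell A has only two open neighbours (H and B), so the path must pass straight through it: one of those is the cell it's entered from and the other is where it exits.
Route from H: up to A, 2× right (reaching C), down to J, left to I, down to N, left to M, down to R, 4× right (reaching W), up to Q, left to P, up to K, right to L, up to F, left to D — 18 moves in all.
Check: all 19 open cells covered.

H -> A -> B -> C -> J -> I -> N -> M -> R -> T -> U -> V -> W -> Q -> P -> K -> L -> F -> D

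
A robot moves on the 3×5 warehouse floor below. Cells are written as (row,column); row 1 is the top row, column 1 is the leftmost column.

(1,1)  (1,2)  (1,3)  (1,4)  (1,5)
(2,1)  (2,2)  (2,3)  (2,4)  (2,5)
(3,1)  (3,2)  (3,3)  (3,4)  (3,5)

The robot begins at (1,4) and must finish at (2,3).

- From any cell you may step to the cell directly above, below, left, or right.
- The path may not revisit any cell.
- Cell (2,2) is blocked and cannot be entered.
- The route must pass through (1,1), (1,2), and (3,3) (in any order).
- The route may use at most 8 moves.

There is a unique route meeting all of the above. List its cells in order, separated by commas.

Any route must reach (1,1), (1,2), and (3,3) and still end at (2,3) within 8 moves, so the order of the required stops is forced.
Route from (1,4): left 3 to (1,1), down 2 to (3,1), right 2 to (3,3), up 1 to (2,3) — 8 moves in all.
Check: all required cells visited; 8 ≤ 8 moves.

(1,4), (1,3), (1,2), (1,1), (2,1), (3,1), (3,2), (3,3), (2,3)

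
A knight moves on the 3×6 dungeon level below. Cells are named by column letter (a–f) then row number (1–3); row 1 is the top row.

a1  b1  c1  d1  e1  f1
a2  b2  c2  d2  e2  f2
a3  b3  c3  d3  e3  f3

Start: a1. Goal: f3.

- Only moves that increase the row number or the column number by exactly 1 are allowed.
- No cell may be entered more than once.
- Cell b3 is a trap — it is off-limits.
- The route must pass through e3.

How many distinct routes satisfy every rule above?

12

A right/down-only route from a1 to f3 makes exactly 2 down-moves and 5 right-moves in some order.
With no other constraints that would be C(7,2) = 21 routes.
Split at e3 and multiply the segment counts (each segment already excludes blocked cells): a1→e3: 12; e3→f3: 1; product = 12.
That gives 12 routes.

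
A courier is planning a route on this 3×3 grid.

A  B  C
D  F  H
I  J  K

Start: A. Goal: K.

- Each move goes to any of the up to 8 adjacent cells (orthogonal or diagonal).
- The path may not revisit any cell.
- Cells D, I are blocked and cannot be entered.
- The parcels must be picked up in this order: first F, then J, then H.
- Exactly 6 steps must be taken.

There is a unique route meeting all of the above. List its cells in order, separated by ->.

A -> B -> C -> F -> J -> H -> K

The waypoints must appear in the order F, J, H, with no cell reused.
Route from A: 2× right (reaching C), down-left to F, down to J, up-right to H, down to K — 6 moves in all.
Check: order respected (F at step 3, J at step 4, H at step 5); 6 moves as required.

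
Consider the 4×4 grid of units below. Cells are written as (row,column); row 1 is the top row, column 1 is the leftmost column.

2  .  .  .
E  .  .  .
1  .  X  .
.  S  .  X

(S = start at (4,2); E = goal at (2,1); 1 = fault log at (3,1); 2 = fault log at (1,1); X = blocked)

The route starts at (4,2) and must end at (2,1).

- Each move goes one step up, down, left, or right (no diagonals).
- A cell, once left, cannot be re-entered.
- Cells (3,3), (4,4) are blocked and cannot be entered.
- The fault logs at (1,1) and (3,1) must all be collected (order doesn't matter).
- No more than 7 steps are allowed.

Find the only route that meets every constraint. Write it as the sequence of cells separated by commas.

(4,2), (4,1), (3,1), (3,2), (2,2), (1,2), (1,1), (2,1)

The budget equals the shortest possible length, so every move has to be on a shortest route through the required cells.
Route from (4,2): left 1 to (4,1), up 1 to (3,1), right 1 to (3,2), up 2 to (1,2), left 1 to (1,1), down 1 to (2,1) — 7 moves in all.
Check: all required cells visited; 7 ≤ 7 moves.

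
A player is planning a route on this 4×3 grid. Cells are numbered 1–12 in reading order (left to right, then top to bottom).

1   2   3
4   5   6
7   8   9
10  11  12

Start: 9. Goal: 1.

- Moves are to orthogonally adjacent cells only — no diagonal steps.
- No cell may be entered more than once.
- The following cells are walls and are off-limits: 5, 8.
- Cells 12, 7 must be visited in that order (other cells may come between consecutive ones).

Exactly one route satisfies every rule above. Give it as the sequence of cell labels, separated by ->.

9 -> 12 -> 11 -> 10 -> 7 -> 4 -> 1

The waypoints must appear in the order 12, 7, with no cell reused.
Route from 9: down to 12, 2× left (reaching 10), 3× up (reaching 1) — 6 moves in all.
Check: order respected (12 at step 1, 7 at step 4).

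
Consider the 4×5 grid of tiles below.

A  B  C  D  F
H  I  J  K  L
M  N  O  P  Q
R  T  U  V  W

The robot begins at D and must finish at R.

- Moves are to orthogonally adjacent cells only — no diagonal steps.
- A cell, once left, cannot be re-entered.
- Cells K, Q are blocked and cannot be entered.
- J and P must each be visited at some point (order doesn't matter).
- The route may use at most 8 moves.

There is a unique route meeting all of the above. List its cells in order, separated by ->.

D -> C -> J -> O -> P -> V -> U -> T -> R

The budget equals the shortest possible length, so every move has to be on a shortest route through the required cells.
Route from D: left 1 to C, down 2 to O, right 1 to P, down 1 to V, left 3 to R — 8 moves in all.
Check: all required cells visited; 8 ≤ 8 moves.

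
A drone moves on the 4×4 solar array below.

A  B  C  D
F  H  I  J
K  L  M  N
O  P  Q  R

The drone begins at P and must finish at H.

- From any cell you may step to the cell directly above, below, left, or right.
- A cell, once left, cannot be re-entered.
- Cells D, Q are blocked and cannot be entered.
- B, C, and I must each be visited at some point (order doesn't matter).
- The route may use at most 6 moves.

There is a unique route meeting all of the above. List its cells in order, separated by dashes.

P - L - M - I - C - B - H

The budget equals the shortest possible length, so every move has to be on a shortest route through the required cells.
Route from P: up to L, right to M, 2× up (reaching C), left to B, down to H — 6 moves in all.
Check: all required cells visited; 6 ≤ 6 moves.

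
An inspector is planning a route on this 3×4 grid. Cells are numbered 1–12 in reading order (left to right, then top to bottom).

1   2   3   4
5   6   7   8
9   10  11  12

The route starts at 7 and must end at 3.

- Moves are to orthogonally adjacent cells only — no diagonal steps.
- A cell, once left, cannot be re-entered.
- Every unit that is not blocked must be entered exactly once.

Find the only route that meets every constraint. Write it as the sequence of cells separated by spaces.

Need to visit all 12 open cells exactly once, starting at 7 and ending at 3.
Cell 9 has only two open neighbours (5 and 10), so the path must pass straight through it: one of those is the cell it's entered from and the other is where it exits.
Route from 7: left to 6, up to 2, left to 1, 2× down (reaching 9), 3× right (reaching 12), 2× up (reaching 4), left to 3 — 11 moves in all.
Check: all 12 open cells covered.

7 6 2 1 5 9 10 11 12 8 4 3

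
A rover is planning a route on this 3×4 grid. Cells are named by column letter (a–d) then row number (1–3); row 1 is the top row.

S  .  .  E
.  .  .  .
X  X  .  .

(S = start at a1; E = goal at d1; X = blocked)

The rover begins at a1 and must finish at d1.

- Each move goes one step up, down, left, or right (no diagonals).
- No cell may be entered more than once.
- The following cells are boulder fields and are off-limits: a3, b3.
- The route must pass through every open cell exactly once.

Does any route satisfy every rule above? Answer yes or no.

One route that works: a1 → a2 → b2 → b1 → c1 → c2 → c3 → d3 → d2 → d1.

yes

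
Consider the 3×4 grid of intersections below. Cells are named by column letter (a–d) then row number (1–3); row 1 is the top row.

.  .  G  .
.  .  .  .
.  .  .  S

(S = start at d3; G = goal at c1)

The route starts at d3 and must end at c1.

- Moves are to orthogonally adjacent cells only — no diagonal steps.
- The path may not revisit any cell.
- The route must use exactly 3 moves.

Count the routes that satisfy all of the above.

3

Need simple routes of exactly 3 moves from d3 to c1 (Manhattan distance 3, so 0 moves are spent on a detour and 0 undoing it).
Enumerating: d3 d2 d1 c1 | d3 d2 c2 c1 | d3 c3 c2 c1.
That gives 3 routes.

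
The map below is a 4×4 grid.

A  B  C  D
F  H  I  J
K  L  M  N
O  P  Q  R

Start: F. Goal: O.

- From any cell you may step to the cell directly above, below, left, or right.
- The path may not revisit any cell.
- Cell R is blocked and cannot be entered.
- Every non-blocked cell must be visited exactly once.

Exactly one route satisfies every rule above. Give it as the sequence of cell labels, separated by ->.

F -> A -> B -> H -> I -> C -> D -> J -> N -> M -> Q -> P -> L -> K -> O

Need to visit all 15 open cells exactly once, starting at F and ending at O.
Route from F: up 1 to A, right 1 to B, down 1 to H, right 1 to I, up 1 to C, right 1 to D, down 2 to N, left 1 to M, down 1 to Q, left 1 to P, up 1 to L, left 1 to K, down 1 to O — 14 moves in all.
Check: all 15 open cells covered.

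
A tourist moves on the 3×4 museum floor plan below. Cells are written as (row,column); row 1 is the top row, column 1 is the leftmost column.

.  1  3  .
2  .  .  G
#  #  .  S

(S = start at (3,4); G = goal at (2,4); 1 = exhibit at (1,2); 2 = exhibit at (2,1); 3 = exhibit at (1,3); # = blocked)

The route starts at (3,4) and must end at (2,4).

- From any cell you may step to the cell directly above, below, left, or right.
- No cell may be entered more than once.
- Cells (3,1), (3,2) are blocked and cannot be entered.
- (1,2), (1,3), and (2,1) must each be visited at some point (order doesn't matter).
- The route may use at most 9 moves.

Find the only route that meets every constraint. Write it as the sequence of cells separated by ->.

Any route must reach (1,2), (1,3), and (2,1) and still end at (2,4) within 9 moves, so the order of the required stops is forced.
Route from (3,4): left to (3,3), up to (2,3), 2× left (reaching (2,1)), up to (1,1), 3× right (reaching (1,4)), down to (2,4) — 9 moves in all.
Check: all required cells visited; 9 ≤ 9 moves.

(3,4) -> (3,3) -> (2,3) -> (2,2) -> (2,1) -> (1,1) -> (1,2) -> (1,3) -> (1,4) -> (2,4)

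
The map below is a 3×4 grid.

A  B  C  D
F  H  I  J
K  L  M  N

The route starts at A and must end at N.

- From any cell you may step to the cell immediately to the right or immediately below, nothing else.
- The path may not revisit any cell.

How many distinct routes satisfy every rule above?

10

A right/down-only route from A to N makes exactly 2 down-moves and 3 right-moves in some order.
With no other constraints that would be C(5,2) = 10 routes.
That gives 10 routes.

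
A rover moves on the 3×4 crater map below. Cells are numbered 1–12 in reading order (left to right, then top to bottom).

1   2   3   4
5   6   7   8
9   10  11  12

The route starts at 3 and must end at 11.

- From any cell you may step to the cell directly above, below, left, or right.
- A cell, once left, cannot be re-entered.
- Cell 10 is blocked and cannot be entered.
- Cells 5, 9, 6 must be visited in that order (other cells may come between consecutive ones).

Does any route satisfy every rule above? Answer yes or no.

9 must be visited but has only one open neighbour (5), and it is neither the start nor the goal — the route would have to enter and leave through 5, re-entering it.

no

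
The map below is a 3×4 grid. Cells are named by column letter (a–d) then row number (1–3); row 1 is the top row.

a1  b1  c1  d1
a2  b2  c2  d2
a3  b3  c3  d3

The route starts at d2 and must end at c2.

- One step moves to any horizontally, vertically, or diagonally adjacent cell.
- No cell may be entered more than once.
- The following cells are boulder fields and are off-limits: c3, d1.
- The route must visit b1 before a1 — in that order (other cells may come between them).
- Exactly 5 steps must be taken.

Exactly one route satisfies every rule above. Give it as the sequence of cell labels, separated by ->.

d2 -> c1 -> b1 -> a1 -> b2 -> c2

The waypoints must appear in the order b1, a1, with no cell reused.
Route from d2: up-left to c1, 2× left (reaching a1), down-right to b2, right to c2 — 5 moves in all.
Check: order respected (b1 at step 2, a1 at step 3); 5 moves as required.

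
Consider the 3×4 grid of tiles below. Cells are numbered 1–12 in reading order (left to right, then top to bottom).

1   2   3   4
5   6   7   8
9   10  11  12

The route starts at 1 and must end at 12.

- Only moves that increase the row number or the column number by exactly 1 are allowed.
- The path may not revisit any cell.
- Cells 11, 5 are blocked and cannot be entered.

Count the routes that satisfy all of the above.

A right/down-only route from 1 to 12 makes exactly 2 down-moves and 3 right-moves in some order.
With no other constraints that would be C(5,2) = 10 routes.
Subtract routes through each blocked cell (inclusion–exclusion for overlaps): − through 5: 4 − through 11: 6 + through 5&11: 3 → 3.
That gives 3 routes.

3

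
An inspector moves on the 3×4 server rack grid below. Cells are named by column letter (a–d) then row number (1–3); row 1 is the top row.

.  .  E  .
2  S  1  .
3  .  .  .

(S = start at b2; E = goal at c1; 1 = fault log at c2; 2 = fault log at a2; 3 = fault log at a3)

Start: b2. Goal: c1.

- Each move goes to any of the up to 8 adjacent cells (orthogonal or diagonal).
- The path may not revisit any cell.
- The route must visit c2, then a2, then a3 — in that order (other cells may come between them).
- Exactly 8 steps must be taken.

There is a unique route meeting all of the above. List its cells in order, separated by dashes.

The waypoints must appear in the order c2, a2, a3, with no cell reused.
Route from b2: right to c2, up-left to b1, down-left to a2, down to a3, 2× right (reaching c3), up-right to d2, up-left to c1 — 8 moves in all.
Check: order respected (1 at step 1, 2 at step 3, 3 at step 4); 8 moves as required.

b2 - c2 - b1 - a2 - a3 - b3 - c3 - d2 - c1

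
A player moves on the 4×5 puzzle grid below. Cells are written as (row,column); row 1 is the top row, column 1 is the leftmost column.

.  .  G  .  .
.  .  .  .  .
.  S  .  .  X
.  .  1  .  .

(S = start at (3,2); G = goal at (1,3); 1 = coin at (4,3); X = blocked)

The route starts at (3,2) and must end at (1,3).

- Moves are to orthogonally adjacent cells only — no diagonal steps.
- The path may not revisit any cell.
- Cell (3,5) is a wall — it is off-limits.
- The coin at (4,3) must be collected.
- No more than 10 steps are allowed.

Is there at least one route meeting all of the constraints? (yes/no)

yes

One route that works: (3,2) → (4,2) → (4,3) → (3,3) → (2,3) → (1,3).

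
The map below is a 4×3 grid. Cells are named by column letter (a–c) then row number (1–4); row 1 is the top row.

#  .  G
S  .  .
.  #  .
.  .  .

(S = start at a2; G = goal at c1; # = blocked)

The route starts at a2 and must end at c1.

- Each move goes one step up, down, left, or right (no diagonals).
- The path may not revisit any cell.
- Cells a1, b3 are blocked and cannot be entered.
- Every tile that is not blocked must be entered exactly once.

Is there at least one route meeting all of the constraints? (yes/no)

One route that works: a2 → a3 → a4 → b4 → c4 → c3 → c2 → b2 → b1 → c1.

yes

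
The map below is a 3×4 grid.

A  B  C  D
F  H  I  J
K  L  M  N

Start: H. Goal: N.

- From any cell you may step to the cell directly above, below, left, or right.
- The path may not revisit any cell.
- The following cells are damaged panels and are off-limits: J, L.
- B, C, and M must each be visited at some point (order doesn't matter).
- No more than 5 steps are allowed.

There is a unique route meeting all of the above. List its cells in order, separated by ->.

The 5-move cap with required stops at B, C, M leaves no slack for detours.
Route from H: up 1 to B, right 1 to C, down 2 to M, right 1 to N — 5 moves in all.
Check: all required cells visited; 5 ≤ 5 moves.

H -> B -> C -> I -> M -> N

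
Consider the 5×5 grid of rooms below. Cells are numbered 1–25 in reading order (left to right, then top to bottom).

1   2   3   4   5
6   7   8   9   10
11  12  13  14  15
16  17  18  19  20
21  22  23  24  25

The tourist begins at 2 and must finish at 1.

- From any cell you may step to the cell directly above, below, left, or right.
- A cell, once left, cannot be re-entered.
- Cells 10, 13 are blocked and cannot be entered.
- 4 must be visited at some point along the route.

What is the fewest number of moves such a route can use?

Any route passes through 4 somewhere between 2 and 1. Summing Manhattan distances along the two legs (2 → 4 → 1) gives a lower bound of 2 + 3 = 5 moves.
The shortest route satisfying every rule uses 7 moves: 2 → 3 → 4 → 9 → 8 → 7 → 6 → 1.
The bound of 5 isn't tight here; checking systematically, no route of length 5 through 6 satisfies every constraint, so 7 is the minimum.

7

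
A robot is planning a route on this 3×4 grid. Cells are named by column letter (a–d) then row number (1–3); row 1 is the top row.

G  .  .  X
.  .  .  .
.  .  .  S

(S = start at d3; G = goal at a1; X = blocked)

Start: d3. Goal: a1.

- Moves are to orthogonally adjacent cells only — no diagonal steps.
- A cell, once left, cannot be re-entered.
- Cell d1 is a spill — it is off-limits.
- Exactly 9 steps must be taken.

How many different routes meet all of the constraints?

Need simple routes of exactly 9 moves from d3 to a1 (Manhattan distance 5, so 2 moves are spent on a detour and 2 undoing it).
Enumerating: d3 d2 c2 c1 b1 b2 b3 a3 a2 a1 | d3 d2 c2 c3 b3 a3 a2 b2 b1 a1 | d3 c3 c2 c1 b1 b2 b3 a3 a2 a1 | d3 c3 b3 a3 a2 b2 c2 c1 b1 a1.
That gives 4 routes.

4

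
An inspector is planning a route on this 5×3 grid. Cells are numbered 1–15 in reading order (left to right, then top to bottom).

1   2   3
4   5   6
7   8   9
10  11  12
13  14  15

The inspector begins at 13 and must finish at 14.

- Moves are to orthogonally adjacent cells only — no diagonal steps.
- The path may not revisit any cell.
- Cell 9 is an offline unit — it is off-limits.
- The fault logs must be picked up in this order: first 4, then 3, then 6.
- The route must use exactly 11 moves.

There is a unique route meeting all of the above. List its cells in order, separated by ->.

13 -> 10 -> 7 -> 4 -> 1 -> 2 -> 3 -> 6 -> 5 -> 8 -> 11 -> 14

The waypoints must appear in the order 4, 3, 6, with no cell reused.
Route from 13: 4× up (reaching 1), 2× right (reaching 3), down to 6, left to 5, 3× down (reaching 14) — 11 moves in all.
Check: order respected (4 at step 3, 3 at step 6, 6 at step 7); 11 moves as required.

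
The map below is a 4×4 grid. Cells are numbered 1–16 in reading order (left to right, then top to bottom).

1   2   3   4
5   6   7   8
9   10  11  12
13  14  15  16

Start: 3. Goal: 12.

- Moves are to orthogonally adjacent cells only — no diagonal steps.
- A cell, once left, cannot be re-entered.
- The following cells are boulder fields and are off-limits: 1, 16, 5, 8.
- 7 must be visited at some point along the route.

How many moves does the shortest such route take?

3

Any route passes through 7 somewhere between 3 and 12. Summing Manhattan distances along the two legs (3 → 7 → 12) gives a lower bound of 1 + 2 = 3 moves.
A route of 3 moves achieves this: 3 → 7 → 11 → 12.
Since 3 matches the lower bound, it is optimal.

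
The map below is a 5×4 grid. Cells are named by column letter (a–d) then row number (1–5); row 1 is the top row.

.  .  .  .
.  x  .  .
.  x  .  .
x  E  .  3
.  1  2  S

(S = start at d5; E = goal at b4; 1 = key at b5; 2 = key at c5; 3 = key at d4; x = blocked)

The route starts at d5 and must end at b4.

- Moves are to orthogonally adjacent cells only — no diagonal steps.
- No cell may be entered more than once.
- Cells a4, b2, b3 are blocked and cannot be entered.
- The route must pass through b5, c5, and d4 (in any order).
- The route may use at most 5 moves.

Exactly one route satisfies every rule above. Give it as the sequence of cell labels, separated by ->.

The 5-move cap with required stops at b5, c5, d4 leaves no slack for detours.
Route from d5: up 1 to d4, left 1 to c4, down 1 to c5, left 1 to b5, up 1 to b4 — 5 moves in all.
Check: all required cells visited; 5 ≤ 5 moves.

d5 -> d4 -> c4 -> c5 -> b5 -> b4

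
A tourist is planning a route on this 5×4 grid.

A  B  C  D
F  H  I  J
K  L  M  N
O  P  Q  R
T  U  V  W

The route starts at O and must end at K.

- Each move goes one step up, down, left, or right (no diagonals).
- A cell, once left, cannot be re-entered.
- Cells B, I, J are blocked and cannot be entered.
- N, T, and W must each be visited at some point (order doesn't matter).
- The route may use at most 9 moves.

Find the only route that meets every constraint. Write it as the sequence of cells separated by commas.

Any route must reach N, T, and W and still end at K within 9 moves, so the order of the required stops is forced.
Route from O: down 1 to T, right 3 to W, up 2 to N, left 3 to K — 9 moves in all.
Check: all required cells visited; 9 ≤ 9 moves.

O, T, U, V, W, R, N, M, L, K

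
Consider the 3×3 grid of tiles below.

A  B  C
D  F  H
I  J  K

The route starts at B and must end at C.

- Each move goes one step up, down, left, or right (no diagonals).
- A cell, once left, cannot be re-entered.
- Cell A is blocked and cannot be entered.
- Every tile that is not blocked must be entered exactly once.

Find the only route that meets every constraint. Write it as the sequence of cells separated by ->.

Need to visit all 8 open cells exactly once, starting at B and ending at C.
Route from B: down 1 to F, left 1 to D, down 1 to I, right 2 to K, up 2 to C — 7 moves in all.
Check: all 8 open cells covered.

B -> F -> D -> I -> J -> K -> H -> C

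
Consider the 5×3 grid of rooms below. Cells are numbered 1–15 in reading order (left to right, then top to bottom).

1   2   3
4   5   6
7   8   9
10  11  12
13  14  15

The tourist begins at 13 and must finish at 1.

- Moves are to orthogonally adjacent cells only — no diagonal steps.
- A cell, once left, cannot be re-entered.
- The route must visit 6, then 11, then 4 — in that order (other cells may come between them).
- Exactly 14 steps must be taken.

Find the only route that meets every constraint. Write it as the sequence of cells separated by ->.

13 -> 14 -> 15 -> 12 -> 9 -> 6 -> 3 -> 2 -> 5 -> 8 -> 11 -> 10 -> 7 -> 4 -> 1

The waypoints must appear in the order 6, 11, 4, with no cell reused.
Route from 13: 2× right (reaching 15), 4× up (reaching 3), left to 2, 3× down (reaching 11), left to 10, 3× up (reaching 1) — 14 moves in all.
Check: order respected (6 at step 5, 11 at step 10, 4 at step 13); 14 moves as required.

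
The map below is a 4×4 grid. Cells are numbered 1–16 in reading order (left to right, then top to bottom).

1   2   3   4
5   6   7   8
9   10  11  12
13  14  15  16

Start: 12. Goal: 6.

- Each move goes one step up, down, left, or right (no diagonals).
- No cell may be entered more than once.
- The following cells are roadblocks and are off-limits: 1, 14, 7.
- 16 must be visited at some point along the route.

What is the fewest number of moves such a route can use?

Any route passes through 16 somewhere between 12 and 6. Summing Manhattan distances along the two legs (12 → 16 → 6) gives a lower bound of 1 + 4 = 5 moves.
A route of 5 moves achieves this: 12 → 16 → 15 → 11 → 10 → 6.
Since 5 matches the lower bound, it is optimal.

5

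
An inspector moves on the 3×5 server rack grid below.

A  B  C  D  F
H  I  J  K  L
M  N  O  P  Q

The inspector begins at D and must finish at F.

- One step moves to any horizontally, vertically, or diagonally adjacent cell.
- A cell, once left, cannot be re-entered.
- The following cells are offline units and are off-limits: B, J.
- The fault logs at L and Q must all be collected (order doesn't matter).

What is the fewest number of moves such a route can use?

Any route passes through L and Q in some order between D and F. Summing Chebyshev distances along each leg and taking the cheapest ordering (D → L → Q → F) gives a lower bound of 1 + 1 + 2 = 4 moves.
A route of 4 moves achieves this: D → K → Q → L → F.
Since 4 matches the lower bound, it is optimal.

4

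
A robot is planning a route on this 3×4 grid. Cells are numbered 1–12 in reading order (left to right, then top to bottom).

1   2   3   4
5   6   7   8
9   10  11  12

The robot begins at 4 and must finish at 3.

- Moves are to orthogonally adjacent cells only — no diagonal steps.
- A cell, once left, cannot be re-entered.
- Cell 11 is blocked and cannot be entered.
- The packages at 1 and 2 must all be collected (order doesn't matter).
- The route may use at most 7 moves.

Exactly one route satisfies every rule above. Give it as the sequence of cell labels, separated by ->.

4 -> 8 -> 7 -> 6 -> 5 -> 1 -> 2 -> 3

Any route must reach 1 and 2 and still end at 3 within 7 moves, so the order of the required stops is forced.
Route from 4: down 1 to 8, left 3 to 5, up 1 to 1, right 2 to 3 — 7 moves in all.
Check: all required cells visited; 7 ≤ 7 moves.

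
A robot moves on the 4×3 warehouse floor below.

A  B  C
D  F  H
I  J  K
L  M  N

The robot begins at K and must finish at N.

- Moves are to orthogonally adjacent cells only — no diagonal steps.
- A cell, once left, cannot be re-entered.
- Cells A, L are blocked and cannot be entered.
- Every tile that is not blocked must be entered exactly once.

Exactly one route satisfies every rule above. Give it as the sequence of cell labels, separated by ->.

K -> H -> C -> B -> F -> D -> I -> J -> M -> N

Need to visit all 10 open cells exactly once, starting at K and ending at N.
Route from K: up 2 to C, left 1 to B, down 1 to F, left 1 to D, down 1 to I, right 1 to J, down 1 to M, right 1 to N — 9 moves in all.
Check: all 10 open cells covered.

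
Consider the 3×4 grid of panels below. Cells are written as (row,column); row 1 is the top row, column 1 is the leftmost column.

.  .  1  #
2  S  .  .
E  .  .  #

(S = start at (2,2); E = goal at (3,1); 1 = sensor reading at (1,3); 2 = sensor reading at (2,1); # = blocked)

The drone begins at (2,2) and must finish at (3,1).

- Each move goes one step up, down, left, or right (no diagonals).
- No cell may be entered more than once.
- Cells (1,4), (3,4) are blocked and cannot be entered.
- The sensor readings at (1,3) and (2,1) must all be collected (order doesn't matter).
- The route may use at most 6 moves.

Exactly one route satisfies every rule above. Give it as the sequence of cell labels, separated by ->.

(2,2) -> (2,3) -> (1,3) -> (1,2) -> (1,1) -> (2,1) -> (3,1)

The budget equals the shortest possible length, so every move has to be on a shortest route through the required cells.
Route from (2,2): right to (2,3), up to (1,3), 2× left (reaching (1,1)), 2× down (reaching (3,1)) — 6 moves in all.
Check: all required cells visited; 6 ≤ 6 moves.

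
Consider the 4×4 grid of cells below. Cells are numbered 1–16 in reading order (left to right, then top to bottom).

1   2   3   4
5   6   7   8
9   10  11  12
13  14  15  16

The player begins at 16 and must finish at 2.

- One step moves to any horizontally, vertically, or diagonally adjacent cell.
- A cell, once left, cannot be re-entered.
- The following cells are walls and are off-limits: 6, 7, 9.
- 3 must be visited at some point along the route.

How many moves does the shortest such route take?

4

Any route passes through 3 somewhere between 16 and 2. Summing Chebyshev distances along the two legs (16 → 3 → 2) gives a lower bound of 3 + 1 = 4 moves.
A route of 4 moves achieves this: 16 → 11 → 8 → 3 → 2.
Since 4 matches the lower bound, it is optimal.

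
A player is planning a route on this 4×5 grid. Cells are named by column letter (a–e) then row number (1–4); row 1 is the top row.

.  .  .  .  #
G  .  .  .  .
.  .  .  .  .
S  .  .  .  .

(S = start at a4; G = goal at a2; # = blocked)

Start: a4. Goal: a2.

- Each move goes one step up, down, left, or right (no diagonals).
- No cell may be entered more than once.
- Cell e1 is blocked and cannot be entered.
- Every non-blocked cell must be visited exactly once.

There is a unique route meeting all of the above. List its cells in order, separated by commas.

Need to visit all 19 open cells exactly once, starting at a4 and ending at a2.
Route from a4: up 1 to a3, right 1 to b3, down 1 to b4, right 1 to c4, up 1 to c3, right 1 to d3, down 1 to d4, right 1 to e4, up 2 to e2, left 1 to d2, up 1 to d1, left 1 to c1, down 1 to c2, left 1 to b2, up 1 to b1, left 1 to a1, down 1 to a2 — 18 moves in all.
Check: all 19 open cells covered.

a4, a3, b3, b4, c4, c3, d3, d4, e4, e3, e2, d2, d1, c1, c2, b2, b1, a1, a2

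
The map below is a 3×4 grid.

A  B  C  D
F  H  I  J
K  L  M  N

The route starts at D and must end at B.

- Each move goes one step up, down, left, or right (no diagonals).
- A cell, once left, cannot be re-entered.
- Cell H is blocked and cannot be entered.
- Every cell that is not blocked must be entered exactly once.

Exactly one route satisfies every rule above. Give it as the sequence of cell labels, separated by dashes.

D - C - I - J - N - M - L - K - F - A - B

Need to visit all 11 open cells exactly once, starting at D and ending at B.
Cell L has only two open neighbours (K and M), so the path must pass straight through it: one of those is the cell it's entered from and the other is where it exits.
Route from D: left 1 to C, down 1 to I, right 1 to J, down 1 to N, left 3 to K, up 2 to A, right 1 to B — 10 moves in all.
Check: all 11 open cells covered.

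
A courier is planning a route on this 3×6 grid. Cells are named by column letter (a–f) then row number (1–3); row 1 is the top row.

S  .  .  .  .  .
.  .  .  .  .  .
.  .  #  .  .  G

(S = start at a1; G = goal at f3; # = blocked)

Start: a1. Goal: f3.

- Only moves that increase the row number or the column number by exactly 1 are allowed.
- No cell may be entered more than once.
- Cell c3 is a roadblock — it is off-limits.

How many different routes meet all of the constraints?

15

A right/down-only route from a1 to f3 makes exactly 2 down-moves and 5 right-moves in some order.
With no other constraints that would be C(7,2) = 21 routes.
Subtract routes through each blocked cell (inclusion–exclusion for overlaps): − through c3: 6 → 15.
That gives 15 routes.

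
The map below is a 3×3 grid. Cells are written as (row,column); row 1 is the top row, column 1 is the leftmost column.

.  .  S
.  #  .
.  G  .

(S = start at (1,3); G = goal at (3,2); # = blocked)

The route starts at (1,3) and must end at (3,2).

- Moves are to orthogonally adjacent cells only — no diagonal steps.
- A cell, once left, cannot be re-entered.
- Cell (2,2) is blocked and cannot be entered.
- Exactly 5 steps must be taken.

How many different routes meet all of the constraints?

Need simple routes of exactly 5 moves from (1,3) to (3,2) (Manhattan distance 3, so 1 moves are spent on a detour and 1 undoing it).
Enumerating: (1,3) (1,2) (1,1) (2,1) (3,1) (3,2).
That gives 1 route.

1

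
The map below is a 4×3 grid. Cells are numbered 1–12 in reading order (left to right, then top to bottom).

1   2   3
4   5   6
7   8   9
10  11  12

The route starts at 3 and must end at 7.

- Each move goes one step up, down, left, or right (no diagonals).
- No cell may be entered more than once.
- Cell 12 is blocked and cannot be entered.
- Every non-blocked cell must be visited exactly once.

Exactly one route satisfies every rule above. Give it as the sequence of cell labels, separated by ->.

3 -> 2 -> 1 -> 4 -> 5 -> 6 -> 9 -> 8 -> 11 -> 10 -> 7

Need to visit all 11 open cells exactly once, starting at 3 and ending at 7.
Route from 3: 2× left (reaching 1), down to 4, 2× right (reaching 6), down to 9, left to 8, down to 11, left to 10, up to 7 — 10 moves in all.
Check: all 11 open cells covered.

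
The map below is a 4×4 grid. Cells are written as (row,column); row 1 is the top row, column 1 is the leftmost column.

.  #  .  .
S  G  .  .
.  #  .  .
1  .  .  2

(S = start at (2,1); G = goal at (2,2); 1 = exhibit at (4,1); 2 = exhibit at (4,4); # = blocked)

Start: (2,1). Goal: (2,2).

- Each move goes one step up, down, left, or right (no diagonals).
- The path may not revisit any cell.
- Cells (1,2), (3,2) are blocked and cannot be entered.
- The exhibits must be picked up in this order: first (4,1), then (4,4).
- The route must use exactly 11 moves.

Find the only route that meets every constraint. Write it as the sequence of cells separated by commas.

(2,1), (3,1), (4,1), (4,2), (4,3), (4,4), (3,4), (2,4), (1,4), (1,3), (2,3), (2,2)

The waypoints must appear in the order (4,1), (4,4), with no cell reused.
Route from (2,1): down 2 to (4,1), right 3 to (4,4), up 3 to (1,4), left 1 to (1,3), down 1 to (2,3), left 1 to (2,2) — 11 moves in all.
Check: order respected (1 at step 2, 2 at step 5); 11 moves as required.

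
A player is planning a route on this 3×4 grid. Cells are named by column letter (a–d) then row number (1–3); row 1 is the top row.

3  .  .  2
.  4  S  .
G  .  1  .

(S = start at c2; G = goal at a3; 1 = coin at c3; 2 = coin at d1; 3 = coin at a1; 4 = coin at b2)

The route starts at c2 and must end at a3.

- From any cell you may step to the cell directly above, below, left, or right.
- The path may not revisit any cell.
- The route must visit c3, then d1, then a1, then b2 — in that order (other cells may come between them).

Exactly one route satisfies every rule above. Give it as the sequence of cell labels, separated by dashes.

The waypoints must appear in the order c3, d1, a1, b2, with no cell reused.
Route from c2: down to c3, right to d3, 2× up (reaching d1), 3× left (reaching a1), down to a2, right to b2, down to b3, left to a3 — 11 moves in all.
Check: order respected (1 at step 1, 2 at step 4, 3 at step 7, 4 at step 9).

c2 - c3 - d3 - d2 - d1 - c1 - b1 - a1 - a2 - b2 - b3 - a3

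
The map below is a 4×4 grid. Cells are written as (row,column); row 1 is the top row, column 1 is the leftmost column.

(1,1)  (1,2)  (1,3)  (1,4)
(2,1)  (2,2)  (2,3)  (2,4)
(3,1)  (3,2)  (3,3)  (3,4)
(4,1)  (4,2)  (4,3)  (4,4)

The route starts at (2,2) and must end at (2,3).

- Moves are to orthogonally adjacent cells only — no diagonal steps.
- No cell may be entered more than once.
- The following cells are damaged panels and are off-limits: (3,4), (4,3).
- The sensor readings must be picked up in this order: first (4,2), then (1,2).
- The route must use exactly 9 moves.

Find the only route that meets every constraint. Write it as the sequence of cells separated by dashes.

The waypoints must appear in the order (4,2), (1,2), with no cell reused.
Route from (2,2): 2× down (reaching (4,2)), left to (4,1), 3× up (reaching (1,1)), 2× right (reaching (1,3)), down to (2,3) — 9 moves in all.
Check: order respected ((4,2) at step 2, (1,2) at step 7); 9 moves as required.

(2,2) - (3,2) - (4,2) - (4,1) - (3,1) - (2,1) - (1,1) - (1,2) - (1,3) - (2,3)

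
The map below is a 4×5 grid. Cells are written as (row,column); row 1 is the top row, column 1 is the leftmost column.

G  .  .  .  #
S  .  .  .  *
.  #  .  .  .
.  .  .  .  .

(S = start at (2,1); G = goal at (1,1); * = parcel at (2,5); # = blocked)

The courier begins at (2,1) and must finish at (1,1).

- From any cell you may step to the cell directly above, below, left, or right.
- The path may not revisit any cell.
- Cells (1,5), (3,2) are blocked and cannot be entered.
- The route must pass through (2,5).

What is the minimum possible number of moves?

11

Any route passes through (2,5) somewhere between (2,1) and (1,1). Summing Manhattan distances along the two legs ((2,1) → (2,5) → (1,1)) gives a lower bound of 4 + 5 = 9 moves.
The shortest route satisfying every rule uses 11 moves: (2,1) → (2,2) → (2,3) → (3,3) → (3,4) → (3,5) → (2,5) → (2,4) → (1,4) → (1,3) → (1,2) → (1,1).
The bound of 9 isn't tight here; checking systematically, no route of length 9 through 10 satisfies every constraint, so 11 is the minimum.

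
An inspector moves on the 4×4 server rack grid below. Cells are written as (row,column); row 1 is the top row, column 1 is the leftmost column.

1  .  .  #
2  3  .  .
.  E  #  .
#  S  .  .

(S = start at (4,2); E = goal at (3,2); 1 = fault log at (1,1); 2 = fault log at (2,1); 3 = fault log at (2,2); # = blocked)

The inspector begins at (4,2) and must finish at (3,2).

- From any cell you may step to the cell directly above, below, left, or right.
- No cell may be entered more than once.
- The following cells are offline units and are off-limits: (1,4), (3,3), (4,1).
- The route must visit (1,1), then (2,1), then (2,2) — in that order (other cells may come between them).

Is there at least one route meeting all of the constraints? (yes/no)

yes

One route that works: (4,2) → (4,3) → (4,4) → (3,4) → (2,4) → (2,3) → (1,3) → (1,2) → (1,1) → (2,1) → (2,2) → (3,2).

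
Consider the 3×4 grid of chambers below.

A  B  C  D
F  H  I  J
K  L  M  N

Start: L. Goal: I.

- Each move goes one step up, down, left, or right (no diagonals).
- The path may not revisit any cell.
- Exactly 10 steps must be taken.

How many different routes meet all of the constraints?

Need simple routes of exactly 10 moves from L to I (Manhattan distance 2, so 4 moves are spent on a detour and 4 undoing it).
Enumerating: L H F A B C D J N M I | L K F A B C D J N M I | L K F H B C D J N M I | L M N J D C B A F H I.
That gives 4 routes.

4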